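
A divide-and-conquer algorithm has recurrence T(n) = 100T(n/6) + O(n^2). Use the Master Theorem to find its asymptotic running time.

Master Theorem for T(n) = 100T(n/6) + O(n^2):

a = 100, b = 6, c = 2
log_b(a) = log_6(100) = 2.5702

Case 1: c = 2 < log_6(100) = 2.5702
T(n) = O(n^(log_6 100))

For T(n) = 100T(n/6) + O(n^2): log_6(100) = 2.5702. This is Case 1 of the Master Theorem (c < log_b(a), work dominated by leaves), giving O(n^(log_6 100)).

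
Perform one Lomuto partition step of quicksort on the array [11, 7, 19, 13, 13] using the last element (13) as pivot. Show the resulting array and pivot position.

Lomuto partition with pivot = 13:

Initial array: [11, 7, 19, 13, 13]

arr[0]=11 <= 13: swap with position 0, array becomes [11, 7, 19, 13, 13]
arr[1]=7 <= 13: swap with position 1, array becomes [11, 7, 19, 13, 13]
arr[2]=19 > 13: no swap
arr[3]=13 <= 13: swap with position 2, array becomes [11, 7, 13, 19, 13]

Place pivot at position 3: [11, 7, 13, 13, 19]
Pivot position: 3

After partitioning with pivot 13, the array becomes [11, 7, 13, 13, 19]. The pivot is placed at index 3. All elements to the left of the pivot are <= 13, and all elements to the right are > 13.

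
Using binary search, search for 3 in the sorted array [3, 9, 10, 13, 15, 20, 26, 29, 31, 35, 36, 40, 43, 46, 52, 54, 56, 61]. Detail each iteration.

Binary search for 3 in [3, 9, 10, 13, 15, 20, 26, 29, 31, 35, 36, 40, 43, 46, 52, 54, 56, 61]:

lo=0, hi=17, mid=8, arr[mid]=31 -> 31 > 3, search left half
lo=0, hi=7, mid=3, arr[mid]=13 -> 13 > 3, search left half
lo=0, hi=2, mid=1, arr[mid]=9 -> 9 > 3, search left half
lo=0, hi=0, mid=0, arr[mid]=3 -> Found target at index 0!

Binary search finds 3 at index 0 after 4 comparisons. The search repeatedly halves the search space by comparing with the middle element.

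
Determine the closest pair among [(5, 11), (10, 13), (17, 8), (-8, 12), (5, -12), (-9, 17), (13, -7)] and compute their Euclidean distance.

Computing all pairwise distances among 7 points:

d((5, 11), (10, 13)) = 5.3852
d((5, 11), (17, 8)) = 12.3693
d((5, 11), (-8, 12)) = 13.0384
d((5, 11), (5, -12)) = 23.0
d((5, 11), (-9, 17)) = 15.2315
d((5, 11), (13, -7)) = 19.6977
d((10, 13), (17, 8)) = 8.6023
d((10, 13), (-8, 12)) = 18.0278
d((10, 13), (5, -12)) = 25.4951
d((10, 13), (-9, 17)) = 19.4165
d((10, 13), (13, -7)) = 20.2237
d((17, 8), (-8, 12)) = 25.318
d((17, 8), (5, -12)) = 23.3238
d((17, 8), (-9, 17)) = 27.5136
d((17, 8), (13, -7)) = 15.5242
d((-8, 12), (5, -12)) = 27.2947
d((-8, 12), (-9, 17)) = 5.099 <-- minimum
d((-8, 12), (13, -7)) = 28.3196
d((5, -12), (-9, 17)) = 32.2025
d((5, -12), (13, -7)) = 9.434
d((-9, 17), (13, -7)) = 32.5576

Closest pair: (-8, 12) and (-9, 17) with distance 5.099

The closest pair is (-8, 12) and (-9, 17) with Euclidean distance 5.099. For 7 points, brute-force pairwise comparison is shown above. For large n, the divide-and-conquer algorithm (sort by x, recurse on halves, check the dividing strip) achieves O(n log n).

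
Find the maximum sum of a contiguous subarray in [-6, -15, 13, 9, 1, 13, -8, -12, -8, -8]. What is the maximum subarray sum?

Using Kadane's algorithm on [-6, -15, 13, 9, 1, 13, -8, -12, -8, -8]:

Scanning through the array:
Position 1 (value -15): max_ending_here = -15, max_so_far = -6
Position 2 (value 13): max_ending_here = 13, max_so_far = 13
Position 3 (value 9): max_ending_here = 22, max_so_far = 22
Position 4 (value 1): max_ending_here = 23, max_so_far = 23
Position 5 (value 13): max_ending_here = 36, max_so_far = 36
Position 6 (value -8): max_ending_here = 28, max_so_far = 36
Position 7 (value -12): max_ending_here = 16, max_so_far = 36
Position 8 (value -8): max_ending_here = 8, max_so_far = 36
Position 9 (value -8): max_ending_here = 0, max_so_far = 36

Maximum subarray: [13, 9, 1, 13]
Maximum sum: 36

The maximum subarray is [13, 9, 1, 13] with sum 36. This subarray runs from index 2 to index 5.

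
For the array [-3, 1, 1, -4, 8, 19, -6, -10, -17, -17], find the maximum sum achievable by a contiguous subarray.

Using Kadane's algorithm on [-3, 1, 1, -4, 8, 19, -6, -10, -17, -17]:

Scanning through the array:
Position 1 (value 1): max_ending_here = 1, max_so_far = 1
Position 2 (value 1): max_ending_here = 2, max_so_far = 2
Position 3 (value -4): max_ending_here = -2, max_so_far = 2
Position 4 (value 8): max_ending_here = 8, max_so_far = 8
Position 5 (value 19): max_ending_here = 27, max_so_far = 27
Position 6 (value -6): max_ending_here = 21, max_so_far = 27
Position 7 (value -10): max_ending_here = 11, max_so_far = 27
Position 8 (value -17): max_ending_here = -6, max_so_far = 27
Position 9 (value -17): max_ending_here = -17, max_so_far = 27

Maximum subarray: [8, 19]
Maximum sum: 27

The maximum subarray is [8, 19] with sum 27. This subarray runs from index 4 to index 5.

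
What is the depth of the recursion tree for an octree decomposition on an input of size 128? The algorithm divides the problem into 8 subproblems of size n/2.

For divide and conquer with division factor 2:

Problem sizes at each level:
Level 0: 128
Level 1: 64
Level 2: 32
Level 3: 16
Level 4: 8
Level 5: 4
Level 6: 2
Level 7: 1

The root is level 0 and the size-1 base case is level 7 (the tree spans levels 0 through 7, i.e. 8 levels counting the root), so the depth is the number of divisions: log_2(128) = 7

The recursion tree depth is log_2(128) = 7. At each level, the problem size is divided by 2, so it takes 7 divisions to reduce to a base case of size 1. The algorithm makes 8 recursive calls at each level.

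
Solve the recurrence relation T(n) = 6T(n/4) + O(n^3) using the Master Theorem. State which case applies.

Master Theorem for T(n) = 6T(n/4) + O(n^3):

a = 6, b = 4, c = 3
log_b(a) = log_4(6) = 1.2925

Case 3: c = 3 > log_4(6) = 1.2925
T(n) = O(n^3) = O(n^3)

For T(n) = 6T(n/4) + O(n^3): log_4(6) = 1.2925. This is Case 3 of the Master Theorem (c > log_b(a), work dominated by root), giving O(n^3).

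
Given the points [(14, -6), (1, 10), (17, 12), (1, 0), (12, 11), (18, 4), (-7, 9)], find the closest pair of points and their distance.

Computing all pairwise distances among 7 points:

d((14, -6), (1, 10)) = 20.6155
d((14, -6), (17, 12)) = 18.2483
d((14, -6), (1, 0)) = 14.3178
d((14, -6), (12, 11)) = 17.1172
d((14, -6), (18, 4)) = 10.7703
d((14, -6), (-7, 9)) = 25.807
d((1, 10), (17, 12)) = 16.1245
d((1, 10), (1, 0)) = 10.0
d((1, 10), (12, 11)) = 11.0454
d((1, 10), (18, 4)) = 18.0278
d((1, 10), (-7, 9)) = 8.0623
d((17, 12), (1, 0)) = 20.0
d((17, 12), (12, 11)) = 5.099 <-- minimum
d((17, 12), (18, 4)) = 8.0623
d((17, 12), (-7, 9)) = 24.1868
d((1, 0), (12, 11)) = 15.5563
d((1, 0), (18, 4)) = 17.4642
d((1, 0), (-7, 9)) = 12.0416
d((12, 11), (18, 4)) = 9.2195
d((12, 11), (-7, 9)) = 19.105
d((18, 4), (-7, 9)) = 25.4951

Closest pair: (17, 12) and (12, 11) with distance 5.099

The closest pair is (17, 12) and (12, 11) with Euclidean distance 5.099. For 7 points, brute-force pairwise comparison is shown above. For large n, the divide-and-conquer algorithm (sort by x, recurse on halves, check the dividing strip) achieves O(n log n).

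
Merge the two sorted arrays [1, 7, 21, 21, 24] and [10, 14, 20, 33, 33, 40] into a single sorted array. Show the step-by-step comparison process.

Merging process:

Compare 1 vs 10: take 1 from left. Merged: [1]
Compare 7 vs 10: take 7 from left. Merged: [1, 7]
Compare 21 vs 10: take 10 from right. Merged: [1, 7, 10]
Compare 21 vs 14: take 14 from right. Merged: [1, 7, 10, 14]
Compare 21 vs 20: take 20 from right. Merged: [1, 7, 10, 14, 20]
Compare 21 vs 33: take 21 from left. Merged: [1, 7, 10, 14, 20, 21]
Compare 21 vs 33: take 21 from left. Merged: [1, 7, 10, 14, 20, 21, 21]
Compare 24 vs 33: take 24 from left. Merged: [1, 7, 10, 14, 20, 21, 21, 24]
Append remaining from right: [33, 33, 40]. Merged: [1, 7, 10, 14, 20, 21, 21, 24, 33, 33, 40]

Final merged array: [1, 7, 10, 14, 20, 21, 21, 24, 33, 33, 40]
Total comparisons: 8

The merged array is [1, 7, 10, 14, 20, 21, 21, 24, 33, 33, 40], requiring 8 comparisons. The merge step runs in O(n) time where n is the total number of elements.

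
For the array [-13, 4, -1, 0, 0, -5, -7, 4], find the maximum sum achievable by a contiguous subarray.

Using Kadane's algorithm on [-13, 4, -1, 0, 0, -5, -7, 4]:

Scanning through the array:
Position 1 (value 4): max_ending_here = 4, max_so_far = 4
Position 2 (value -1): max_ending_here = 3, max_so_far = 4
Position 3 (value 0): max_ending_here = 3, max_so_far = 4
Position 4 (value 0): max_ending_here = 3, max_so_far = 4
Position 5 (value -5): max_ending_here = -2, max_so_far = 4
Position 6 (value -7): max_ending_here = -7, max_so_far = 4
Position 7 (value 4): max_ending_here = 4, max_so_far = 4

Maximum subarray: [4]
Maximum sum: 4

The maximum subarray is [4] with sum 4. This subarray runs from index 1 to index 1.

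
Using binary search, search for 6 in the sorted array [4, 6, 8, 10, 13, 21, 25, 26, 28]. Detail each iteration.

Binary search for 6 in [4, 6, 8, 10, 13, 21, 25, 26, 28]:

lo=0, hi=8, mid=4, arr[mid]=13 -> 13 > 6, search left half
lo=0, hi=3, mid=1, arr[mid]=6 -> Found target at index 1!

Binary search finds 6 at index 1 after 2 comparisons. The search repeatedly halves the search space by comparing with the middle element.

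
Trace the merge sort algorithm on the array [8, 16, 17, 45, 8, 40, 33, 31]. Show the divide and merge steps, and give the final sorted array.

Merge sort trace:

Split: [8, 16, 17, 45, 8, 40, 33, 31] -> [8, 16, 17, 45] and [8, 40, 33, 31]
  Split: [8, 16, 17, 45] -> [8, 16] and [17, 45]
    Split: [8, 16] -> [8] and [16]
    Merge: [8] + [16] -> [8, 16]
    Split: [17, 45] -> [17] and [45]
    Merge: [17] + [45] -> [17, 45]
  Merge: [8, 16] + [17, 45] -> [8, 16, 17, 45]
  Split: [8, 40, 33, 31] -> [8, 40] and [33, 31]
    Split: [8, 40] -> [8] and [40]
    Merge: [8] + [40] -> [8, 40]
    Split: [33, 31] -> [33] and [31]
    Merge: [33] + [31] -> [31, 33]
  Merge: [8, 40] + [31, 33] -> [8, 31, 33, 40]
Merge: [8, 16, 17, 45] + [8, 31, 33, 40] -> [8, 8, 16, 17, 31, 33, 40, 45]

Final sorted array: [8, 8, 16, 17, 31, 33, 40, 45]

The merge sort proceeds by recursively splitting the array and merging sorted halves.
After all merges, the sorted array is [8, 8, 16, 17, 31, 33, 40, 45].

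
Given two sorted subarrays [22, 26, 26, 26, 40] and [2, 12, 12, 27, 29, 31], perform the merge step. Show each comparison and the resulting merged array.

Merging process:

Compare 22 vs 2: take 2 from right. Merged: [2]
Compare 22 vs 12: take 12 from right. Merged: [2, 12]
Compare 22 vs 12: take 12 from right. Merged: [2, 12, 12]
Compare 22 vs 27: take 22 from left. Merged: [2, 12, 12, 22]
Compare 26 vs 27: take 26 from left. Merged: [2, 12, 12, 22, 26]
Compare 26 vs 27: take 26 from left. Merged: [2, 12, 12, 22, 26, 26]
Compare 26 vs 27: take 26 from left. Merged: [2, 12, 12, 22, 26, 26, 26]
Compare 40 vs 27: take 27 from right. Merged: [2, 12, 12, 22, 26, 26, 26, 27]
Compare 40 vs 29: take 29 from right. Merged: [2, 12, 12, 22, 26, 26, 26, 27, 29]
Compare 40 vs 31: take 31 from right. Merged: [2, 12, 12, 22, 26, 26, 26, 27, 29, 31]
Append remaining from left: [40]. Merged: [2, 12, 12, 22, 26, 26, 26, 27, 29, 31, 40]

Final merged array: [2, 12, 12, 22, 26, 26, 26, 27, 29, 31, 40]
Total comparisons: 10

The merged array is [2, 12, 12, 22, 26, 26, 26, 27, 29, 31, 40], requiring 10 comparisons. The merge step runs in O(n) time where n is the total number of elements.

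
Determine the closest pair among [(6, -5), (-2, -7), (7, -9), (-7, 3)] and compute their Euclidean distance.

Computing all pairwise distances among 4 points:

d((6, -5), (-2, -7)) = 8.2462
d((6, -5), (7, -9)) = 4.1231 <-- minimum
d((6, -5), (-7, 3)) = 15.2643
d((-2, -7), (7, -9)) = 9.2195
d((-2, -7), (-7, 3)) = 11.1803
d((7, -9), (-7, 3)) = 18.4391

Closest pair: (6, -5) and (7, -9) with distance 4.1231

The closest pair is (6, -5) and (7, -9) with Euclidean distance 4.1231. For 4 points, brute-force pairwise comparison is shown above. For large n, the divide-and-conquer algorithm (sort by x, recurse on halves, check the dividing strip) achieves O(n log n).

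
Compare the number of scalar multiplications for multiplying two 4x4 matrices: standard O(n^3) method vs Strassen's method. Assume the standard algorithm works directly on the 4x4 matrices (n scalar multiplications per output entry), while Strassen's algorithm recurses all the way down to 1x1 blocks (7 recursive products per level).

Matrix multiplication for 4x4 matrices:

Standard algorithm: 4^3 = 64 multiplications
Strassen's algorithm: 7^(log2(4)) = 7^2 = 49 multiplications
Savings: 64 - 49 = 15 multiplications

Standard: 64 multiplications (4^3). Strassen: 49 multiplications (7^2). Strassen reduces 8 recursive multiplications to 7 at each level.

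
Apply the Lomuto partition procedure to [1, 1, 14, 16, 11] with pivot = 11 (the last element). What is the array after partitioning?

Lomuto partition with pivot = 11:

Initial array: [1, 1, 14, 16, 11]

arr[0]=1 <= 11: swap with position 0, array becomes [1, 1, 14, 16, 11]
arr[1]=1 <= 11: swap with position 1, array becomes [1, 1, 14, 16, 11]
arr[2]=14 > 11: no swap
arr[3]=16 > 11: no swap

Place pivot at position 2: [1, 1, 11, 16, 14]
Pivot position: 2

After partitioning with pivot 11, the array becomes [1, 1, 11, 16, 14]. The pivot is placed at index 2. All elements to the left of the pivot are <= 11, and all elements to the right are > 11.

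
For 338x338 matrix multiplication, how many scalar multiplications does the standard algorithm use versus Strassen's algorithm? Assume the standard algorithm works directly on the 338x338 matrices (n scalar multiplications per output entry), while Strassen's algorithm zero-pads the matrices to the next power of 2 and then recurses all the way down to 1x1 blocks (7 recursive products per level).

Matrix multiplication for 338x338 matrices:

Strassen's algorithm requires power-of-2 dimensions. Pad 338x338 to 512x512 (next power of 2).

Standard algorithm: 338^3 = 38614472 multiplications
Strassen's algorithm: 7^(log2(512)) = 7^9 = 40353607 multiplications
Difference: 38614472 - 40353607 = -1739135 (Strassen uses MORE here due to padding overhead — for small or just-over-power-of-2 n, padding can outweigh the per-level savings)

Standard: 38614472 multiplications (338^3). Strassen: 40353607 multiplications (7^9, after padding to 512x512). Strassen reduces 8 recursive multiplications to 7 at each level.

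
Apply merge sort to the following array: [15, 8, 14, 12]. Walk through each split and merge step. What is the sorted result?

Merge sort trace:

Split: [15, 8, 14, 12] -> [15, 8] and [14, 12]
  Split: [15, 8] -> [15] and [8]
  Merge: [15] + [8] -> [8, 15]
  Split: [14, 12] -> [14] and [12]
  Merge: [14] + [12] -> [12, 14]
Merge: [8, 15] + [12, 14] -> [8, 12, 14, 15]

Final sorted array: [8, 12, 14, 15]

The merge sort proceeds by recursively splitting the array and merging sorted halves.
After all merges, the sorted array is [8, 12, 14, 15].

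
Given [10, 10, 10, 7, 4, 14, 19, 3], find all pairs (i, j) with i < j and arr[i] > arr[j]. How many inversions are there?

Finding inversions in [10, 10, 10, 7, 4, 14, 19, 3]:

(0, 3): arr[0]=10 > arr[3]=7
(0, 4): arr[0]=10 > arr[4]=4
(0, 7): arr[0]=10 > arr[7]=3
(1, 3): arr[1]=10 > arr[3]=7
(1, 4): arr[1]=10 > arr[4]=4
(1, 7): arr[1]=10 > arr[7]=3
(2, 3): arr[2]=10 > arr[3]=7
(2, 4): arr[2]=10 > arr[4]=4
(2, 7): arr[2]=10 > arr[7]=3
(3, 4): arr[3]=7 > arr[4]=4
(3, 7): arr[3]=7 > arr[7]=3
(4, 7): arr[4]=4 > arr[7]=3
(5, 7): arr[5]=14 > arr[7]=3
(6, 7): arr[6]=19 > arr[7]=3

Total inversions: 14

The array has 14 inversion(s): (0,3), (0,4), (0,7), (1,3), (1,4), (1,7), (2,3), (2,4), (2,7), (3,4), (3,7), (4,7), (5,7), (6,7). Each pair (i,j) satisfies i < j and arr[i] > arr[j].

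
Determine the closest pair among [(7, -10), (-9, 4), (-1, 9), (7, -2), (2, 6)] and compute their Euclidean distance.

Computing all pairwise distances among 5 points:

d((7, -10), (-9, 4)) = 21.2603
d((7, -10), (-1, 9)) = 20.6155
d((7, -10), (7, -2)) = 8.0
d((7, -10), (2, 6)) = 16.7631
d((-9, 4), (-1, 9)) = 9.434
d((-9, 4), (7, -2)) = 17.088
d((-9, 4), (2, 6)) = 11.1803
d((-1, 9), (7, -2)) = 13.6015
d((-1, 9), (2, 6)) = 4.2426 <-- minimum
d((7, -2), (2, 6)) = 9.434

Closest pair: (-1, 9) and (2, 6) with distance 4.2426

The closest pair is (-1, 9) and (2, 6) with Euclidean distance 4.2426. For 5 points, brute-force pairwise comparison is shown above. For large n, the divide-and-conquer algorithm (sort by x, recurse on halves, check the dividing strip) achieves O(n log n).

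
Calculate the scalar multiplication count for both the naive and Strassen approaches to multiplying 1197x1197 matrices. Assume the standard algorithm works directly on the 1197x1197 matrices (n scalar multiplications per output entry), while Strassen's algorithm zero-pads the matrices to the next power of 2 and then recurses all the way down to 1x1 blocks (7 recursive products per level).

Matrix multiplication for 1197x1197 matrices:

Strassen's algorithm requires power-of-2 dimensions. Pad 1197x1197 to 2048x2048 (next power of 2).

Standard algorithm: 1197^3 = 1715072373 multiplications
Strassen's algorithm: 7^(log2(2048)) = 7^11 = 1977326743 multiplications
Difference: 1715072373 - 1977326743 = -262254370 (Strassen uses MORE here due to padding overhead — for small or just-over-power-of-2 n, padding can outweigh the per-level savings)

Standard: 1715072373 multiplications (1197^3). Strassen: 1977326743 multiplications (7^11, after padding to 2048x2048). Strassen reduces 8 recursive multiplications to 7 at each level.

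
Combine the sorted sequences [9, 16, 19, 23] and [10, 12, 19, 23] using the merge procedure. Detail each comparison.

Merging process:

Compare 9 vs 10: take 9 from left. Merged: [9]
Compare 16 vs 10: take 10 from right. Merged: [9, 10]
Compare 16 vs 12: take 12 from right. Merged: [9, 10, 12]
Compare 16 vs 19: take 16 from left. Merged: [9, 10, 12, 16]
Compare 19 vs 19: take 19 from left. Merged: [9, 10, 12, 16, 19]
Compare 23 vs 19: take 19 from right. Merged: [9, 10, 12, 16, 19, 19]
Compare 23 vs 23: take 23 from left. Merged: [9, 10, 12, 16, 19, 19, 23]
Append remaining from right: [23]. Merged: [9, 10, 12, 16, 19, 19, 23, 23]

Final merged array: [9, 10, 12, 16, 19, 19, 23, 23]
Total comparisons: 7

The merged array is [9, 10, 12, 16, 19, 19, 23, 23], requiring 7 comparisons. The merge step runs in O(n) time where n is the total number of elements.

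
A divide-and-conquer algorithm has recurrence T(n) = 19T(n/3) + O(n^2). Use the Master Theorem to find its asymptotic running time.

Master Theorem for T(n) = 19T(n/3) + O(n^2):

a = 19, b = 3, c = 2
log_b(a) = log_3(19) = 2.6801

Case 1: c = 2 < log_3(19) = 2.6801
T(n) = O(n^(log_3 19))

For T(n) = 19T(n/3) + O(n^2): log_3(19) = 2.6801. This is Case 1 of the Master Theorem (c < log_b(a), work dominated by leaves), giving O(n^(log_3 19)).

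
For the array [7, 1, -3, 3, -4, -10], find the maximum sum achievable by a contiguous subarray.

Using Kadane's algorithm on [7, 1, -3, 3, -4, -10]:

Scanning through the array:
Position 1 (value 1): max_ending_here = 8, max_so_far = 8
Position 2 (value -3): max_ending_here = 5, max_so_far = 8
Position 3 (value 3): max_ending_here = 8, max_so_far = 8
Position 4 (value -4): max_ending_here = 4, max_so_far = 8
Position 5 (value -10): max_ending_here = -6, max_so_far = 8

Maximum subarray: [7, 1]
Maximum sum: 8

The maximum subarray is [7, 1] with sum 8. This subarray runs from index 0 to index 1.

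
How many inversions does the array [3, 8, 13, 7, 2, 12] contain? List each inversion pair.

Finding inversions in [3, 8, 13, 7, 2, 12]:

(0, 4): arr[0]=3 > arr[4]=2
(1, 3): arr[1]=8 > arr[3]=7
(1, 4): arr[1]=8 > arr[4]=2
(2, 3): arr[2]=13 > arr[3]=7
(2, 4): arr[2]=13 > arr[4]=2
(2, 5): arr[2]=13 > arr[5]=12
(3, 4): arr[3]=7 > arr[4]=2

Total inversions: 7

The array has 7 inversion(s): (0,4), (1,3), (1,4), (2,3), (2,4), (2,5), (3,4). Each pair (i,j) satisfies i < j and arr[i] > arr[j].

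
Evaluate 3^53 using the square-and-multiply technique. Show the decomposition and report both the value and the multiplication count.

Computing 3^53 by squaring (build up from 3^1; each line after the first costs one multiplication):

3^1 = 3
3^2 = (3^1)^2 = 3^2 = 9
3^3 = 3 * 3^2 = 3 * 9 = 27
3^6 = (3^3)^2 = 27^2 = 729
3^12 = (3^6)^2 = 729^2 = 531441
3^13 = 3 * 3^12 = 3 * 531441 = 1594323
3^26 = (3^13)^2 = 1594323^2 = 2541865828329
3^52 = (3^26)^2 = 2541865828329^2 = 6461081889226673298932241
3^53 = 3 * 3^52 = 3 * 6461081889226673298932241 = 19383245667680019896796723

Result: 19383245667680019896796723
Multiplications needed: 8 (8 lines after 3^1)

3^53 = 19383245667680019896796723. Using exponentiation by squaring, this requires 8 multiplications. The key idea: if the exponent is even, square the half-power; if odd, multiply by the base once.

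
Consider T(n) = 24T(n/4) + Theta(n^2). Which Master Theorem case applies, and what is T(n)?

Master Theorem for T(n) = 24T(n/4) + O(n^2):

a = 24, b = 4, c = 2
log_b(a) = log_4(24) = 2.2925

Case 1: c = 2 < log_4(24) = 2.2925
T(n) = O(n^(log_4 24))

For T(n) = 24T(n/4) + O(n^2): log_4(24) = 2.2925. This is Case 1 of the Master Theorem (c < log_b(a), work dominated by leaves), giving O(n^(log_4 24)).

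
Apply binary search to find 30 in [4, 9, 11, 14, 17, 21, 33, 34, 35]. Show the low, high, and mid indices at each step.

Binary search for 30 in [4, 9, 11, 14, 17, 21, 33, 34, 35]:

lo=0, hi=8, mid=4, arr[mid]=17 -> 17 < 30, search right half
lo=5, hi=8, mid=6, arr[mid]=33 -> 33 > 30, search left half
lo=5, hi=5, mid=5, arr[mid]=21 -> 21 < 30, search right half
lo=6 > hi=5, target 30 not found

Binary search determines that 30 is not in the array after 3 comparisons. The search space was exhausted without finding the target.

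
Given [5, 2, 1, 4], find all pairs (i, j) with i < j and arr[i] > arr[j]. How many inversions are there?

Finding inversions in [5, 2, 1, 4]:

(0, 1): arr[0]=5 > arr[1]=2
(0, 2): arr[0]=5 > arr[2]=1
(0, 3): arr[0]=5 > arr[3]=4
(1, 2): arr[1]=2 > arr[2]=1

Total inversions: 4

The array has 4 inversion(s): (0,1), (0,2), (0,3), (1,2). Each pair (i,j) satisfies i < j and arr[i] > arr[j].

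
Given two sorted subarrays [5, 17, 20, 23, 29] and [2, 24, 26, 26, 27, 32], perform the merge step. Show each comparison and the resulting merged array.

Merging process:

Compare 5 vs 2: take 2 from right. Merged: [2]
Compare 5 vs 24: take 5 from left. Merged: [2, 5]
Compare 17 vs 24: take 17 from left. Merged: [2, 5, 17]
Compare 20 vs 24: take 20 from left. Merged: [2, 5, 17, 20]
Compare 23 vs 24: take 23 from left. Merged: [2, 5, 17, 20, 23]
Compare 29 vs 24: take 24 from right. Merged: [2, 5, 17, 20, 23, 24]
Compare 29 vs 26: take 26 from right. Merged: [2, 5, 17, 20, 23, 24, 26]
Compare 29 vs 26: take 26 from right. Merged: [2, 5, 17, 20, 23, 24, 26, 26]
Compare 29 vs 27: take 27 from right. Merged: [2, 5, 17, 20, 23, 24, 26, 26, 27]
Compare 29 vs 32: take 29 from left. Merged: [2, 5, 17, 20, 23, 24, 26, 26, 27, 29]
Append remaining from right: [32]. Merged: [2, 5, 17, 20, 23, 24, 26, 26, 27, 29, 32]

Final merged array: [2, 5, 17, 20, 23, 24, 26, 26, 27, 29, 32]
Total comparisons: 10

The merged array is [2, 5, 17, 20, 23, 24, 26, 26, 27, 29, 32], requiring 10 comparisons. The merge step runs in O(n) time where n is the total number of elements.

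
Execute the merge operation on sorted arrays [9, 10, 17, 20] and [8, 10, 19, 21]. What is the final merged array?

Merging process:

Compare 9 vs 8: take 8 from right. Merged: [8]
Compare 9 vs 10: take 9 from left. Merged: [8, 9]
Compare 10 vs 10: take 10 from left. Merged: [8, 9, 10]
Compare 17 vs 10: take 10 from right. Merged: [8, 9, 10, 10]
Compare 17 vs 19: take 17 from left. Merged: [8, 9, 10, 10, 17]
Compare 20 vs 19: take 19 from right. Merged: [8, 9, 10, 10, 17, 19]
Compare 20 vs 21: take 20 from left. Merged: [8, 9, 10, 10, 17, 19, 20]
Append remaining from right: [21]. Merged: [8, 9, 10, 10, 17, 19, 20, 21]

Final merged array: [8, 9, 10, 10, 17, 19, 20, 21]
Total comparisons: 7

The merged array is [8, 9, 10, 10, 17, 19, 20, 21], requiring 7 comparisons. The merge step runs in O(n) time where n is the total number of elements.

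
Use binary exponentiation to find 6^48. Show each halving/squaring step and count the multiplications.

Computing 6^48 by squaring (build up from 6^1; each line after the first costs one multiplication):

6^1 = 6
6^2 = (6^1)^2 = 6^2 = 36
6^3 = 6 * 6^2 = 6 * 36 = 216
6^6 = (6^3)^2 = 216^2 = 46656
6^12 = (6^6)^2 = 46656^2 = 2176782336
6^24 = (6^12)^2 = 2176782336^2 = 4738381338321616896
6^48 = (6^24)^2 = 4738381338321616896^2 = 22452257707354557240087211123792674816

Result: 22452257707354557240087211123792674816
Multiplications needed: 6 (6 lines after 6^1)

6^48 = 22452257707354557240087211123792674816. Using exponentiation by squaring, this requires 6 multiplications. The key idea: if the exponent is even, square the half-power; if odd, multiply by the base once.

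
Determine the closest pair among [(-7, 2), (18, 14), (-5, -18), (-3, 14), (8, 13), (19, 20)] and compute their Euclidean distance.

Computing all pairwise distances among 6 points:

d((-7, 2), (18, 14)) = 27.7308
d((-7, 2), (-5, -18)) = 20.0998
d((-7, 2), (-3, 14)) = 12.6491
d((-7, 2), (8, 13)) = 18.6011
d((-7, 2), (19, 20)) = 31.6228
d((18, 14), (-5, -18)) = 39.4081
d((18, 14), (-3, 14)) = 21.0
d((18, 14), (8, 13)) = 10.0499
d((18, 14), (19, 20)) = 6.0828 <-- minimum
d((-5, -18), (-3, 14)) = 32.0624
d((-5, -18), (8, 13)) = 33.6155
d((-5, -18), (19, 20)) = 44.9444
d((-3, 14), (8, 13)) = 11.0454
d((-3, 14), (19, 20)) = 22.8035
d((8, 13), (19, 20)) = 13.0384

Closest pair: (18, 14) and (19, 20) with distance 6.0828

The closest pair is (18, 14) and (19, 20) with Euclidean distance 6.0828. For 6 points, brute-force pairwise comparison is shown above. For large n, the divide-and-conquer algorithm (sort by x, recurse on halves, check the dividing strip) achieves O(n log n).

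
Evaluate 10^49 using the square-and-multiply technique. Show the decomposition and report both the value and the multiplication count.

Computing 10^49 by squaring (build up from 10^1; each line after the first costs one multiplication):

10^1 = 10
10^2 = (10^1)^2 = 10^2 = 100
10^3 = 10 * 10^2 = 10 * 100 = 1000
10^6 = (10^3)^2 = 1000^2 = 1000000
10^12 = (10^6)^2 = 1000000^2 = 1000000000000
10^24 = (10^12)^2 = 1000000000000^2 = 1000000000000000000000000
10^48 = (10^24)^2 = 1000000000000000000000000^2 = 1000000000000000000000000000000000000000000000000
10^49 = 10 * 10^48 = 10 * 1000000000000000000000000000000000000000000000000 = 10000000000000000000000000000000000000000000000000

Result: 10000000000000000000000000000000000000000000000000
Multiplications needed: 7 (7 lines after 10^1)

10^49 = 10000000000000000000000000000000000000000000000000. Using exponentiation by squaring, this requires 7 multiplications. The key idea: if the exponent is even, square the half-power; if odd, multiply by the base once.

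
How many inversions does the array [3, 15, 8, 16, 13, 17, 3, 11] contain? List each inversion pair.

Finding inversions in [3, 15, 8, 16, 13, 17, 3, 11]:

(1, 2): arr[1]=15 > arr[2]=8
(1, 4): arr[1]=15 > arr[4]=13
(1, 6): arr[1]=15 > arr[6]=3
(1, 7): arr[1]=15 > arr[7]=11
(2, 6): arr[2]=8 > arr[6]=3
(3, 4): arr[3]=16 > arr[4]=13
(3, 6): arr[3]=16 > arr[6]=3
(3, 7): arr[3]=16 > arr[7]=11
(4, 6): arr[4]=13 > arr[6]=3
(4, 7): arr[4]=13 > arr[7]=11
(5, 6): arr[5]=17 > arr[6]=3
(5, 7): arr[5]=17 > arr[7]=11

Total inversions: 12

The array has 12 inversion(s): (1,2), (1,4), (1,6), (1,7), (2,6), (3,4), (3,6), (3,7), (4,6), (4,7), (5,6), (5,7). Each pair (i,j) satisfies i < j and arr[i] > arr[j].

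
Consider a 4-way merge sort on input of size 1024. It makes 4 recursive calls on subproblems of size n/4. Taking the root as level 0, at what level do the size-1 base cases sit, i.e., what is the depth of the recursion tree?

For divide and conquer with division factor 4:

Problem sizes at each level:
Level 0: 1024
Level 1: 256
Level 2: 64
Level 3: 16
Level 4: 4
Level 5: 1

The root is level 0 and the size-1 base case is level 5 (the tree spans levels 0 through 5, i.e. 6 levels counting the root), so the depth is the number of divisions: log_4(1024) = 5

The recursion tree depth is log_4(1024) = 5. At each level, the problem size is divided by 4, so it takes 5 divisions to reduce to a base case of size 1. The algorithm makes 4 recursive calls at each level.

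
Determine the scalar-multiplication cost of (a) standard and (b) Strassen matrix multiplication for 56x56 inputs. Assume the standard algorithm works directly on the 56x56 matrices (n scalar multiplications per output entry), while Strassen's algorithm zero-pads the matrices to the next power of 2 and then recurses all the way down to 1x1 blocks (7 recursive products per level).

Matrix multiplication for 56x56 matrices:

Strassen's algorithm requires power-of-2 dimensions. Pad 56x56 to 64x64 (next power of 2).

Standard algorithm: 56^3 = 175616 multiplications
Strassen's algorithm: 7^(log2(64)) = 7^6 = 117649 multiplications
Savings: 175616 - 117649 = 57967 multiplications

Standard: 175616 multiplications (56^3). Strassen: 117649 multiplications (7^6, after padding to 64x64). Strassen reduces 8 recursive multiplications to 7 at each level.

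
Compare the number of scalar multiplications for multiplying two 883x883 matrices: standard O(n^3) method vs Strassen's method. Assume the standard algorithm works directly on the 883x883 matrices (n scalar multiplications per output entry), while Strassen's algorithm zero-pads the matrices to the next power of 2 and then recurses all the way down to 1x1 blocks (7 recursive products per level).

Matrix multiplication for 883x883 matrices:

Strassen's algorithm requires power-of-2 dimensions. Pad 883x883 to 1024x1024 (next power of 2).

Standard algorithm: 883^3 = 688465387 multiplications
Strassen's algorithm: 7^(log2(1024)) = 7^10 = 282475249 multiplications
Savings: 688465387 - 282475249 = 405990138 multiplications

Standard: 688465387 multiplications (883^3). Strassen: 282475249 multiplications (7^10, after padding to 1024x1024). Strassen reduces 8 recursive multiplications to 7 at each level.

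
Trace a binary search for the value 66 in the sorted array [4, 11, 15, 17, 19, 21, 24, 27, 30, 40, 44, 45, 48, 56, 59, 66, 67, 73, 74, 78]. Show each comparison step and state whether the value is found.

Binary search for 66 in [4, 11, 15, 17, 19, 21, 24, 27, 30, 40, 44, 45, 48, 56, 59, 66, 67, 73, 74, 78]:

lo=0, hi=19, mid=9, arr[mid]=40 -> 40 < 66, search right half
lo=10, hi=19, mid=14, arr[mid]=59 -> 59 < 66, search right half
lo=15, hi=19, mid=17, arr[mid]=73 -> 73 > 66, search left half
lo=15, hi=16, mid=15, arr[mid]=66 -> Found target at index 15!

Binary search finds 66 at index 15 after 4 comparisons. The search repeatedly halves the search space by comparing with the middle element.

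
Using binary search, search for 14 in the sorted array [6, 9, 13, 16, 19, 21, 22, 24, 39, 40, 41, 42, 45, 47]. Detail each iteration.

Binary search for 14 in [6, 9, 13, 16, 19, 21, 22, 24, 39, 40, 41, 42, 45, 47]:

lo=0, hi=13, mid=6, arr[mid]=22 -> 22 > 14, search left half
lo=0, hi=5, mid=2, arr[mid]=13 -> 13 < 14, search right half
lo=3, hi=5, mid=4, arr[mid]=19 -> 19 > 14, search left half
lo=3, hi=3, mid=3, arr[mid]=16 -> 16 > 14, search left half
lo=3 > hi=2, target 14 not found

Binary search determines that 14 is not in the array after 4 comparisons. The search space was exhausted without finding the target.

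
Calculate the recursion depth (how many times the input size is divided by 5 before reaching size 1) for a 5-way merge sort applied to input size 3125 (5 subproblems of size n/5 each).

For divide and conquer with division factor 5:

Problem sizes at each level:
Level 0: 3125
Level 1: 625
Level 2: 125
Level 3: 25
Level 4: 5
Level 5: 1

The root is level 0 and the size-1 base case is level 5 (the tree spans levels 0 through 5, i.e. 6 levels counting the root), so the depth is the number of divisions: log_5(3125) = 5

The recursion tree depth is log_5(3125) = 5. At each level, the problem size is divided by 5, so it takes 5 divisions to reduce to a base case of size 1. The algorithm makes 5 recursive calls at each level.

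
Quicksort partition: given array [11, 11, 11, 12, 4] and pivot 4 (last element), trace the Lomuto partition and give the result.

Lomuto partition with pivot = 4:

Initial array: [11, 11, 11, 12, 4]

arr[0]=11 > 4: no swap
arr[1]=11 > 4: no swap
arr[2]=11 > 4: no swap
arr[3]=12 > 4: no swap

Place pivot at position 0: [4, 11, 11, 12, 11]
Pivot position: 0

After partitioning with pivot 4, the array becomes [4, 11, 11, 12, 11]. The pivot is placed at index 0. All elements to the left of the pivot are <= 4, and all elements to the right are > 4.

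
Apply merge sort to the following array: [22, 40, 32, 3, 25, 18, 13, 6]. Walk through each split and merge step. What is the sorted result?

Merge sort trace:

Split: [22, 40, 32, 3, 25, 18, 13, 6] -> [22, 40, 32, 3] and [25, 18, 13, 6]
  Split: [22, 40, 32, 3] -> [22, 40] and [32, 3]
    Split: [22, 40] -> [22] and [40]
    Merge: [22] + [40] -> [22, 40]
    Split: [32, 3] -> [32] and [3]
    Merge: [32] + [3] -> [3, 32]
  Merge: [22, 40] + [3, 32] -> [3, 22, 32, 40]
  Split: [25, 18, 13, 6] -> [25, 18] and [13, 6]
    Split: [25, 18] -> [25] and [18]
    Merge: [25] + [18] -> [18, 25]
    Split: [13, 6] -> [13] and [6]
    Merge: [13] + [6] -> [6, 13]
  Merge: [18, 25] + [6, 13] -> [6, 13, 18, 25]
Merge: [3, 22, 32, 40] + [6, 13, 18, 25] -> [3, 6, 13, 18, 22, 25, 32, 40]

Final sorted array: [3, 6, 13, 18, 22, 25, 32, 40]

The merge sort proceeds by recursively splitting the array and merging sorted halves.
After all merges, the sorted array is [3, 6, 13, 18, 22, 25, 32, 40].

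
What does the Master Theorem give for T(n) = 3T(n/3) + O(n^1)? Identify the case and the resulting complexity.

Master Theorem for T(n) = 3T(n/3) + O(n^1):

a = 3, b = 3, c = 1
log_b(a) = log_3(3) = 1.0000

Case 2: c = 1 = log_3(3) = 1.0000
T(n) = O(n^1 log n) = O(n log n)

For T(n) = 3T(n/3) + O(n^1): log_3(3) = 1.0000. This is Case 2 of the Master Theorem (c = log_b(a), equal work at all levels), giving O(n log n).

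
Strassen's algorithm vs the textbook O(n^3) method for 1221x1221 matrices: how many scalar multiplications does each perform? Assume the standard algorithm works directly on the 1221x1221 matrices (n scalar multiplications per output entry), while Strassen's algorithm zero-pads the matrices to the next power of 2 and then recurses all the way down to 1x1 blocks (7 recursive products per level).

Matrix multiplication for 1221x1221 matrices:

Strassen's algorithm requires power-of-2 dimensions. Pad 1221x1221 to 2048x2048 (next power of 2).

Standard algorithm: 1221^3 = 1820316861 multiplications
Strassen's algorithm: 7^(log2(2048)) = 7^11 = 1977326743 multiplications
Difference: 1820316861 - 1977326743 = -157009882 (Strassen uses MORE here due to padding overhead — for small or just-over-power-of-2 n, padding can outweigh the per-level savings)

Standard: 1820316861 multiplications (1221^3). Strassen: 1977326743 multiplications (7^11, after padding to 2048x2048). Strassen reduces 8 recursive multiplications to 7 at each level.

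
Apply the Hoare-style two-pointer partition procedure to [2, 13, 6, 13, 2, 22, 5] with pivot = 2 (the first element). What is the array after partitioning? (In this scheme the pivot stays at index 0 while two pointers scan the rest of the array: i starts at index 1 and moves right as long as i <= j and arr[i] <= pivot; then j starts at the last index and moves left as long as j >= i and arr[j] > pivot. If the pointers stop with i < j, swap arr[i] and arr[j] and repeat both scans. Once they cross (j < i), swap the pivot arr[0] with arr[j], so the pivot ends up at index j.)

Hoare-style two-pointer partition with pivot = 2:

Initial array: [2, 13, 6, 13, 2, 22, 5]

Pointers start at i = 1, j = 6.
i stops at index 1 (arr[1]=13 > 2), j stops at index 4 (arr[4]=2 <= 2): swap arr[1] and arr[4], array becomes [2, 2, 6, 13, 13, 22, 5]
i ends at 2, j ends at 1: the pointers have crossed (j < i), so scanning stops.

Swap pivot arr[0] with arr[1] to place pivot at position 1: [2, 2, 6, 13, 13, 22, 5]
Pivot position: 1

After partitioning with pivot 2, the array becomes [2, 2, 6, 13, 13, 22, 5]. The pivot is placed at index 1. All elements to the left of the pivot are <= 2, and all elements to the right are > 2.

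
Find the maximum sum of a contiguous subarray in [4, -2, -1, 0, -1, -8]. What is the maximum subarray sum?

Using Kadane's algorithm on [4, -2, -1, 0, -1, -8]:

Scanning through the array:
Position 1 (value -2): max_ending_here = 2, max_so_far = 4
Position 2 (value -1): max_ending_here = 1, max_so_far = 4
Position 3 (value 0): max_ending_here = 1, max_so_far = 4
Position 4 (value -1): max_ending_here = 0, max_so_far = 4
Position 5 (value -8): max_ending_here = -8, max_so_far = 4

Maximum subarray: [4]
Maximum sum: 4

The maximum subarray is [4] with sum 4. This subarray runs from index 0 to index 0.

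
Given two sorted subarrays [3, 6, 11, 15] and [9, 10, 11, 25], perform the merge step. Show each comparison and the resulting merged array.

Merging process:

Compare 3 vs 9: take 3 from left. Merged: [3]
Compare 6 vs 9: take 6 from left. Merged: [3, 6]
Compare 11 vs 9: take 9 from right. Merged: [3, 6, 9]
Compare 11 vs 10: take 10 from right. Merged: [3, 6, 9, 10]
Compare 11 vs 11: take 11 from left. Merged: [3, 6, 9, 10, 11]
Compare 15 vs 11: take 11 from right. Merged: [3, 6, 9, 10, 11, 11]
Compare 15 vs 25: take 15 from left. Merged: [3, 6, 9, 10, 11, 11, 15]
Append remaining from right: [25]. Merged: [3, 6, 9, 10, 11, 11, 15, 25]

Final merged array: [3, 6, 9, 10, 11, 11, 15, 25]
Total comparisons: 7

The merged array is [3, 6, 9, 10, 11, 11, 15, 25], requiring 7 comparisons. The merge step runs in O(n) time where n is the total number of elements.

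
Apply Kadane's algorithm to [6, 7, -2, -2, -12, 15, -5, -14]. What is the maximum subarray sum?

Using Kadane's algorithm on [6, 7, -2, -2, -12, 15, -5, -14]:

Scanning through the array:
Position 1 (value 7): max_ending_here = 13, max_so_far = 13
Position 2 (value -2): max_ending_here = 11, max_so_far = 13
Position 3 (value -2): max_ending_here = 9, max_so_far = 13
Position 4 (value -12): max_ending_here = -3, max_so_far = 13
Position 5 (value 15): max_ending_here = 15, max_so_far = 15
Position 6 (value -5): max_ending_here = 10, max_so_far = 15
Position 7 (value -14): max_ending_here = -4, max_so_far = 15

Maximum subarray: [15]
Maximum sum: 15

The maximum subarray is [15] with sum 15. This subarray runs from index 5 to index 5.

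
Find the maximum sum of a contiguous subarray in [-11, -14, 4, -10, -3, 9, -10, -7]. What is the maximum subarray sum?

Using Kadane's algorithm on [-11, -14, 4, -10, -3, 9, -10, -7]:

Scanning through the array:
Position 1 (value -14): max_ending_here = -14, max_so_far = -11
Position 2 (value 4): max_ending_here = 4, max_so_far = 4
Position 3 (value -10): max_ending_here = -6, max_so_far = 4
Position 4 (value -3): max_ending_here = -3, max_so_far = 4
Position 5 (value 9): max_ending_here = 9, max_so_far = 9
Position 6 (value -10): max_ending_here = -1, max_so_far = 9
Position 7 (value -7): max_ending_here = -7, max_so_far = 9

Maximum subarray: [9]
Maximum sum: 9

The maximum subarray is [9] with sum 9. This subarray runs from index 5 to index 5.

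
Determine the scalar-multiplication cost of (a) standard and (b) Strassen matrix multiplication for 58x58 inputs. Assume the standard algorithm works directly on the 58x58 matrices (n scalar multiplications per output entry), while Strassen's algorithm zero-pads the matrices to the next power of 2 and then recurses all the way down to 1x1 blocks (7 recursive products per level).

Matrix multiplication for 58x58 matrices:

Strassen's algorithm requires power-of-2 dimensions. Pad 58x58 to 64x64 (next power of 2).

Standard algorithm: 58^3 = 195112 multiplications
Strassen's algorithm: 7^(log2(64)) = 7^6 = 117649 multiplications
Savings: 195112 - 117649 = 77463 multiplications

Standard: 195112 multiplications (58^3). Strassen: 117649 multiplications (7^6, after padding to 64x64). Strassen reduces 8 recursive multiplications to 7 at each level.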